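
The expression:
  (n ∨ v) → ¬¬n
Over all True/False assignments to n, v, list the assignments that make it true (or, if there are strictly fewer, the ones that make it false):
is false only for:
  n=False, v=True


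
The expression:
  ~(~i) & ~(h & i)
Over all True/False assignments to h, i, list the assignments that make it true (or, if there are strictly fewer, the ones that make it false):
is true only for:
  h=False, i=True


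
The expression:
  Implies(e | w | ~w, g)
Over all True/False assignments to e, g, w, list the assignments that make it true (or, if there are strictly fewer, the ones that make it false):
is true only for:
  e=False, g=True, w=False;
  e=False, g=True, w=True;
  e=True, g=True, w=False;
  e=True, g=True, w=True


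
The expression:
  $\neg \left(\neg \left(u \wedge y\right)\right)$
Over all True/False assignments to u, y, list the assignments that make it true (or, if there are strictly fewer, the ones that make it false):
is true only for:
  u=True, y=True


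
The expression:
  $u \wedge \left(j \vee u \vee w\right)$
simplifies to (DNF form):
$u$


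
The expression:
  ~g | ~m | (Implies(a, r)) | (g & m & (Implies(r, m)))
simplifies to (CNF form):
True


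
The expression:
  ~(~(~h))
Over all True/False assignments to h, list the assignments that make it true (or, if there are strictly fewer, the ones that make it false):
is true only for:
  h=False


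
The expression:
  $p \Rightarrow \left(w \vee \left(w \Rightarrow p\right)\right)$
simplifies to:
$\text{True}$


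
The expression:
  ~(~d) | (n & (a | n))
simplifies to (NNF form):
d | n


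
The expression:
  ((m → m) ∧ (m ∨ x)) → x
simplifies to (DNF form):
x ∨ ¬m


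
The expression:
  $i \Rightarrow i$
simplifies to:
$\text{True}$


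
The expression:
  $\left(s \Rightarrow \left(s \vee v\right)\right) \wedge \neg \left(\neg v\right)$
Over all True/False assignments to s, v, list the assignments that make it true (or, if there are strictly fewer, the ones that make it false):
is true only for:
  s=False, v=True;
  s=True, v=True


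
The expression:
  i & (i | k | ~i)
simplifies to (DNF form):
i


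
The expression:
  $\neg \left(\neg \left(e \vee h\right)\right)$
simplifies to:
$e \vee h$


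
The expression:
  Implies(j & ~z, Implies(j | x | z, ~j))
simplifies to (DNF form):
z | ~j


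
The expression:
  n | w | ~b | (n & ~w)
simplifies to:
n | w | ~b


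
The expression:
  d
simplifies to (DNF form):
d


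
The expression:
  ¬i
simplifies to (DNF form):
¬i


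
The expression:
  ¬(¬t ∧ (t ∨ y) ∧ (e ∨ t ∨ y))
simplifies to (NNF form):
t ∨ ¬y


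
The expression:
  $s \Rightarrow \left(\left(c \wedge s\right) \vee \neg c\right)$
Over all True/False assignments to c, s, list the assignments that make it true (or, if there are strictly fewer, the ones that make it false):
is always true.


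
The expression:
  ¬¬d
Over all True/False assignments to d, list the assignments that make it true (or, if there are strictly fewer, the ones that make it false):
is true only for:
  d=True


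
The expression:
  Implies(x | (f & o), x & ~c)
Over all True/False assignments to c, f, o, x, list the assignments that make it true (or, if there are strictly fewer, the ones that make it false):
is false only for:
  c=False, f=True, o=True, x=False;
  c=True, f=False, o=False, x=True;
  c=True, f=False, o=True, x=True;
  c=True, f=True, o=False, x=True;
  c=True, f=True, o=True, x=False;
  c=True, f=True, o=True, x=True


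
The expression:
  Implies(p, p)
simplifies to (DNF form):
True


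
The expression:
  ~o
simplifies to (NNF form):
~o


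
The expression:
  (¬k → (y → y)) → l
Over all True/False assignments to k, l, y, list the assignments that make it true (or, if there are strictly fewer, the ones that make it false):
is true only for:
  k=False, l=True, y=False;
  k=False, l=True, y=True;
  k=True, l=True, y=False;
  k=True, l=True, y=True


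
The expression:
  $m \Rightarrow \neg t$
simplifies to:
$\neg m \vee \neg t$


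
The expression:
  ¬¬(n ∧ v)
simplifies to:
n ∧ v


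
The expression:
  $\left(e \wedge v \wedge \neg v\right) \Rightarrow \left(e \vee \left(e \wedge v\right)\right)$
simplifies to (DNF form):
$\text{True}$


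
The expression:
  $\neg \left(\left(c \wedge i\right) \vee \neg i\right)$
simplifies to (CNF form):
$i \wedge \neg c$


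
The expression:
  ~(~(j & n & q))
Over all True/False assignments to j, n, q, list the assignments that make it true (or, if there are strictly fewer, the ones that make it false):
is true only for:
  j=True, n=True, q=True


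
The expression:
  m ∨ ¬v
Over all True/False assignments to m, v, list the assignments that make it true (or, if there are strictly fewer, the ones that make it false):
is false only for:
  m=False, v=True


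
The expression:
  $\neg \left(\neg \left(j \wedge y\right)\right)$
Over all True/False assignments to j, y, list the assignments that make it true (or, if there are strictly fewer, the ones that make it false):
is true only for:
  j=True, y=True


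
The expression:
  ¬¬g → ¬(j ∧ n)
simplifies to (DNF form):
¬g ∨ ¬j ∨ ¬n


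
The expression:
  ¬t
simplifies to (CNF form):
¬t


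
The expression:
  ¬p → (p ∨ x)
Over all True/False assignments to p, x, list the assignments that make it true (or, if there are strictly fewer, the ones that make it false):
is false only for:
  p=False, x=False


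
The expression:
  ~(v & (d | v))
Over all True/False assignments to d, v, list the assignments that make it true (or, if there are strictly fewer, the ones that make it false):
is true only for:
  d=False, v=False;
  d=True, v=False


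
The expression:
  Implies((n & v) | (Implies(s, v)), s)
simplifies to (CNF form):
s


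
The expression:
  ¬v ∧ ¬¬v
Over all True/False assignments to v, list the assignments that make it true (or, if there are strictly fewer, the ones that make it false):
is never true.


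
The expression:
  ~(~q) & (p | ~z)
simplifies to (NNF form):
q & (p | ~z)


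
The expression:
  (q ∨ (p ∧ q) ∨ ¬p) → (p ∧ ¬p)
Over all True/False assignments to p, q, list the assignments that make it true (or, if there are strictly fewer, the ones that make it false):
is true only for:
  p=True, q=False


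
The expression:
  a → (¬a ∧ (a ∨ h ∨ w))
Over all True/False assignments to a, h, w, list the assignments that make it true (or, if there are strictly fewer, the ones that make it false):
is true only for:
  a=False, h=False, w=False;
  a=False, h=False, w=True;
  a=False, h=True, w=False;
  a=False, h=True, w=True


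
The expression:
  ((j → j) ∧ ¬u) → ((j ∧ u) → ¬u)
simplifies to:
True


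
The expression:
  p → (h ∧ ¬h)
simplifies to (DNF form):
¬p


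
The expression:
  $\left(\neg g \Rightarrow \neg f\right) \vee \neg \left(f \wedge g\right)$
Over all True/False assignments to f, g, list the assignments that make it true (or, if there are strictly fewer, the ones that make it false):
is always true.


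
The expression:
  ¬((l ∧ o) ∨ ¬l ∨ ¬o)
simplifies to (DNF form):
False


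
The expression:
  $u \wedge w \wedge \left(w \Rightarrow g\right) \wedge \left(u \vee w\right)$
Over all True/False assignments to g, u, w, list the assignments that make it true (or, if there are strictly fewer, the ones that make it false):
is true only for:
  g=True, u=True, w=True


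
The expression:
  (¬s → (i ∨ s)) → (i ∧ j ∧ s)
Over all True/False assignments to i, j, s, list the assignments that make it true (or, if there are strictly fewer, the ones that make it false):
is true only for:
  i=False, j=False, s=False;
  i=False, j=True, s=False;
  i=True, j=True, s=True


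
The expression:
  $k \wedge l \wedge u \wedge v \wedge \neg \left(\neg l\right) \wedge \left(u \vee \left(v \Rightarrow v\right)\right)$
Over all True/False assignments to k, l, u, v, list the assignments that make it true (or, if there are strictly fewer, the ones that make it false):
is true only for:
  k=True, l=True, u=True, v=True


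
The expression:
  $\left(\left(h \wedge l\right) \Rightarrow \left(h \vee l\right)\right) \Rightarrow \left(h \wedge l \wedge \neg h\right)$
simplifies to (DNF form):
$\text{False}$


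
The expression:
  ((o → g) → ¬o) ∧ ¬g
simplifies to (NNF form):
¬g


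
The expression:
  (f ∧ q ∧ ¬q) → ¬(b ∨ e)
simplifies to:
True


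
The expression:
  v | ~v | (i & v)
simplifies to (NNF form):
True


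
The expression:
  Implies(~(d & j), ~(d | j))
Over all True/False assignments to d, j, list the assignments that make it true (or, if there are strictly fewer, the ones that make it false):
is true only for:
  d=False, j=False;
  d=True, j=True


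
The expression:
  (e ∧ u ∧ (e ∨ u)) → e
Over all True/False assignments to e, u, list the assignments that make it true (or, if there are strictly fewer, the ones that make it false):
is always true.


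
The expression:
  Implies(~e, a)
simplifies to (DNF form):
a | e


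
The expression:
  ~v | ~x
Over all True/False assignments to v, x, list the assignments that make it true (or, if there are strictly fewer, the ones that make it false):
is false only for:
  v=True, x=True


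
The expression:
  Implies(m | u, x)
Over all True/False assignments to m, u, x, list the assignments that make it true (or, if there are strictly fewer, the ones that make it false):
is false only for:
  m=False, u=True, x=False;
  m=True, u=False, x=False;
  m=True, u=True, x=False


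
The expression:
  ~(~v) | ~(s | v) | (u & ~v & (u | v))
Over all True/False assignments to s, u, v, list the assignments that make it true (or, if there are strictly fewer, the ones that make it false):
is false only for:
  s=True, u=False, v=False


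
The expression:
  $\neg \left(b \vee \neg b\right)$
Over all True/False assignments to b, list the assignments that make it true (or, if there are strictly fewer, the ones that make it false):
is never true.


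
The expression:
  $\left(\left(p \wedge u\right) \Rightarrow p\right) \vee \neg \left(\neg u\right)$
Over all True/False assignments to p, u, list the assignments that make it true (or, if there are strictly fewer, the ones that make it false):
is always true.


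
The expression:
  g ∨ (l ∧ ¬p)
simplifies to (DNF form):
g ∨ (l ∧ ¬p)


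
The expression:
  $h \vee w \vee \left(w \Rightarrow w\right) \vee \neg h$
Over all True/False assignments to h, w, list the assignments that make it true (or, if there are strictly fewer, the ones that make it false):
is always true.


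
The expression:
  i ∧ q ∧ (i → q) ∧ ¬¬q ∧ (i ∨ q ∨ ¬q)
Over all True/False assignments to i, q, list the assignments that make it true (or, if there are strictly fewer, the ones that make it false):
is true only for:
  i=True, q=True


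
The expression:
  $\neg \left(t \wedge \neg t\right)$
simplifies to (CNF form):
$\text{True}$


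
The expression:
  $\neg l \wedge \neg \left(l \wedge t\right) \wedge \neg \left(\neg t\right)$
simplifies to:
$t \wedge \neg l$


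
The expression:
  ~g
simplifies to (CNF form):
~g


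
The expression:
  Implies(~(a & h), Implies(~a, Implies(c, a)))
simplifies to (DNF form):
a | ~c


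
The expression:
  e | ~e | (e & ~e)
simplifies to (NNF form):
True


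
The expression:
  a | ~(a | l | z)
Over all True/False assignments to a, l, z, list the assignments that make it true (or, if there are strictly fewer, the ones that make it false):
is false only for:
  a=False, l=False, z=True;
  a=False, l=True, z=False;
  a=False, l=True, z=True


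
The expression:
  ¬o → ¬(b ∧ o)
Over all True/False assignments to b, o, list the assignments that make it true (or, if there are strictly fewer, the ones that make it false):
is always true.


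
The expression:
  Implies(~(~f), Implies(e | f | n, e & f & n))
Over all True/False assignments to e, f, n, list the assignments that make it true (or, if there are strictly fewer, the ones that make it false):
is false only for:
  e=False, f=True, n=False;
  e=False, f=True, n=True;
  e=True, f=True, n=False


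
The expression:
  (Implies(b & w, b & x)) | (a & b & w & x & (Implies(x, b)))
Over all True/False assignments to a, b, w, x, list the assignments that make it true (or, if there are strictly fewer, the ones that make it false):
is false only for:
  a=False, b=True, w=True, x=False;
  a=True, b=True, w=True, x=False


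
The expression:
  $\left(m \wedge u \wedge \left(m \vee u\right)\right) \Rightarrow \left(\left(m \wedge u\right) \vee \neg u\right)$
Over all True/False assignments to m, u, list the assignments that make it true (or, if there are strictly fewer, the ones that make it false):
is always true.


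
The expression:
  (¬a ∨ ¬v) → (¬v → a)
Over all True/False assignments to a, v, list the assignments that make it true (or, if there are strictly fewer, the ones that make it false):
is false only for:
  a=False, v=False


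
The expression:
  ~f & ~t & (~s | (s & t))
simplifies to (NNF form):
~f & ~s & ~t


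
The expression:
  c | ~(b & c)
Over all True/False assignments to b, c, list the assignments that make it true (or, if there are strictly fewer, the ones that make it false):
is always true.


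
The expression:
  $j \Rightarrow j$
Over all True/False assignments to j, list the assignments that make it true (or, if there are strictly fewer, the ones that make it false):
is always true.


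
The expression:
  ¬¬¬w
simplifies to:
¬w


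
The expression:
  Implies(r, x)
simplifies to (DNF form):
x | ~r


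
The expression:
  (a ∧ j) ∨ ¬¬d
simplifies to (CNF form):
(a ∨ d) ∧ (d ∨ j)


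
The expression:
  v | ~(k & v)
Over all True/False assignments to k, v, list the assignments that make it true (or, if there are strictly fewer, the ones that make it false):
is always true.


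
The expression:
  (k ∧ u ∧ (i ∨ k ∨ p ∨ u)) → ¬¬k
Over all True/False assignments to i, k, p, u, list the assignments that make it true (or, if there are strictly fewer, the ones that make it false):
is always true.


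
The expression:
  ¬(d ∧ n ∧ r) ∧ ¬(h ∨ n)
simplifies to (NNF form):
¬h ∧ ¬n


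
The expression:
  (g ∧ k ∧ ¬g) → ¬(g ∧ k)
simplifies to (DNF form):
True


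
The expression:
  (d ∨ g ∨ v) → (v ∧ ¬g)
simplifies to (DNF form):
(v ∧ ¬g) ∨ (¬d ∧ ¬g)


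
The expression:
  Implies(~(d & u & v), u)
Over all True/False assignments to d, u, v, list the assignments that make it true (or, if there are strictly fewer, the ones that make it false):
is true only for:
  d=False, u=True, v=False;
  d=False, u=True, v=True;
  d=True, u=True, v=False;
  d=True, u=True, v=True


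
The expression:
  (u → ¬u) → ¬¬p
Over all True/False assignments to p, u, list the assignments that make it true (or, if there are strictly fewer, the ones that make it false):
is false only for:
  p=False, u=False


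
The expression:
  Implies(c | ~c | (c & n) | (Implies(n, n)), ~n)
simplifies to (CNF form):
~n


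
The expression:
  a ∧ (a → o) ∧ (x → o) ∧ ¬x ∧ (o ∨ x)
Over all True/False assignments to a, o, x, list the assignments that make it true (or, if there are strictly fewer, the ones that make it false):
is true only for:
  a=True, o=True, x=False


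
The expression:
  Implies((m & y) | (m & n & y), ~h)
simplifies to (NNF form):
~h | ~m | ~y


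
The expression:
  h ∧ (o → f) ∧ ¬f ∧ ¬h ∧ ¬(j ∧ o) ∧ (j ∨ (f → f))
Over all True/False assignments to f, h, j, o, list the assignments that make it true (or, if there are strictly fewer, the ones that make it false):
is never true.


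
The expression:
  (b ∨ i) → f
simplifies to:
f ∨ (¬b ∧ ¬i)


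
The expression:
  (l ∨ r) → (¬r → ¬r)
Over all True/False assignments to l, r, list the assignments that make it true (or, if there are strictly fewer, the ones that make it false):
is always true.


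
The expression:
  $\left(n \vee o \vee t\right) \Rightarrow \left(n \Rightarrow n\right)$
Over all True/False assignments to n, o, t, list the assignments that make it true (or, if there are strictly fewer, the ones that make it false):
is always true.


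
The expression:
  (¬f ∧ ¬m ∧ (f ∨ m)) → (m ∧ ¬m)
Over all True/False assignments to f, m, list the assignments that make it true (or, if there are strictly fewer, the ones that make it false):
is always true.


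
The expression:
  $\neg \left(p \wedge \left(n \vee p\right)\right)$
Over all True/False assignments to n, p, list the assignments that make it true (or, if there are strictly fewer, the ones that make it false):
is true only for:
  n=False, p=False;
  n=True, p=False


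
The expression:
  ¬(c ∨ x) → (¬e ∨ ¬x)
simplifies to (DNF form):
True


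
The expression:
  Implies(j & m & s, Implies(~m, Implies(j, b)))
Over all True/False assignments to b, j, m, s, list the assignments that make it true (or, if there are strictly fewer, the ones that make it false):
is always true.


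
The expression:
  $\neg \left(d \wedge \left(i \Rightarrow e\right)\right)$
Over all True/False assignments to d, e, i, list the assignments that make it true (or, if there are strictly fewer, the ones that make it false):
is false only for:
  d=True, e=False, i=False;
  d=True, e=True, i=False;
  d=True, e=True, i=True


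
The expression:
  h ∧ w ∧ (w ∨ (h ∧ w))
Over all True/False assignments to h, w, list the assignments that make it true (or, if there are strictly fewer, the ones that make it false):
is true only for:
  h=True, w=True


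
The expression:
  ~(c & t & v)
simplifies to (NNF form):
~c | ~t | ~v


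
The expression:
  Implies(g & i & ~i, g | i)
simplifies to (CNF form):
True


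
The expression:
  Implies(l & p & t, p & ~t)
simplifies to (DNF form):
~l | ~p | ~t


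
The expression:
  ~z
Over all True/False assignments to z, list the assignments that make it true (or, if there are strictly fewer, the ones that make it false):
is true only for:
  z=False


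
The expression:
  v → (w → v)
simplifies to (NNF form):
True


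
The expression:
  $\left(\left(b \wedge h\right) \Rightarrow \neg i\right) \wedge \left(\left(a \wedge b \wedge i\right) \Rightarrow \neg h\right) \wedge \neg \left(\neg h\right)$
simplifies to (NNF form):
$h \wedge \left(\neg b \vee \neg i\right)$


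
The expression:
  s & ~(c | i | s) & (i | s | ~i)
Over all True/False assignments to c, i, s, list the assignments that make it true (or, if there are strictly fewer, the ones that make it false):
is never true.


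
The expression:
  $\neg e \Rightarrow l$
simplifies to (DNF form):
$e \vee l$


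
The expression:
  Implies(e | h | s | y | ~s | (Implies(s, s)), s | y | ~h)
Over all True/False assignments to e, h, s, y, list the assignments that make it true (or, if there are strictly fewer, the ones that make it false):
is false only for:
  e=False, h=True, s=False, y=False;
  e=True, h=True, s=False, y=False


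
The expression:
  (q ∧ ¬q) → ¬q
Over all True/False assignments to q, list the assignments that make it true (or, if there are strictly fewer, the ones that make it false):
is always true.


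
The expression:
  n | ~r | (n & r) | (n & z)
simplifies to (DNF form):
n | ~r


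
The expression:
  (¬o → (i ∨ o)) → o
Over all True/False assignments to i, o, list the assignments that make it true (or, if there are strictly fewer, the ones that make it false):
is false only for:
  i=True, o=False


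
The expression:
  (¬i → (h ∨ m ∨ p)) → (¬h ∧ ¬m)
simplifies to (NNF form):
¬h ∧ ¬m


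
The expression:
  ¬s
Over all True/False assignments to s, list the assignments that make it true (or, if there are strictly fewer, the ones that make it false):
is true only for:
  s=False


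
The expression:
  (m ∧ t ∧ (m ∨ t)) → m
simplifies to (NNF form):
True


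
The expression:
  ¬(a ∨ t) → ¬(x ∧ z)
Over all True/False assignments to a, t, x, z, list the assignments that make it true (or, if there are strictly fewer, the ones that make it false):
is false only for:
  a=False, t=False, x=True, z=True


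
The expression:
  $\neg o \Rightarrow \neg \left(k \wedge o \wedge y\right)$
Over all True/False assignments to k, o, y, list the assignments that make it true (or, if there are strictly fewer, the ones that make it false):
is always true.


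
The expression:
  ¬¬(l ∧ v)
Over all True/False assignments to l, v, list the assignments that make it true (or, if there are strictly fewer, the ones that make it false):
is true only for:
  l=True, v=True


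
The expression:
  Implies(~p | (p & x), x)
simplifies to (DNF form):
p | x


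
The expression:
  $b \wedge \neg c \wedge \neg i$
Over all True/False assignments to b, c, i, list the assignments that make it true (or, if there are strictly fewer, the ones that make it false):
is true only for:
  b=True, c=False, i=False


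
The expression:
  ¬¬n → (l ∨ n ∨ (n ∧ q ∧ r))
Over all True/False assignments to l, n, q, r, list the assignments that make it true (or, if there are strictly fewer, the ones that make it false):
is always true.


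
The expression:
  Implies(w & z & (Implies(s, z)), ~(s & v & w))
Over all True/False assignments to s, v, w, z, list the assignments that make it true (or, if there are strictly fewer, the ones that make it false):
is false only for:
  s=True, v=True, w=True, z=True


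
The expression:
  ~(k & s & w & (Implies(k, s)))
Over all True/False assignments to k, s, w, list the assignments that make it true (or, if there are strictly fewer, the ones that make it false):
is false only for:
  k=True, s=True, w=True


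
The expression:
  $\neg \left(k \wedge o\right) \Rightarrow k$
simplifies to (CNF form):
$k$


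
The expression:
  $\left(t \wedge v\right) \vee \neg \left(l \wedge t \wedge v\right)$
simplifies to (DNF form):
$\text{True}$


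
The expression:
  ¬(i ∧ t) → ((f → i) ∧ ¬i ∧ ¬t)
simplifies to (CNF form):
(i ∨ ¬f) ∧ (i ∨ ¬t) ∧ (t ∨ ¬i)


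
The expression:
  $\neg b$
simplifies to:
$\neg b$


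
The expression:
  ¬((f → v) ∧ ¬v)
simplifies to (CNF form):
f ∨ v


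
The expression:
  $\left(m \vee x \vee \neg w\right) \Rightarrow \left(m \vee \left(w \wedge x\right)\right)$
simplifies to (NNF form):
$m \vee w$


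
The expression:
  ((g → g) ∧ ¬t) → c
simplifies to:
c ∨ t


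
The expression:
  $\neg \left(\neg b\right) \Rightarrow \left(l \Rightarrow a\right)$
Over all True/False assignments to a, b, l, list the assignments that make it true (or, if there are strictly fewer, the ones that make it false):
is false only for:
  a=False, b=True, l=True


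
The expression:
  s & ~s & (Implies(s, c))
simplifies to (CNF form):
False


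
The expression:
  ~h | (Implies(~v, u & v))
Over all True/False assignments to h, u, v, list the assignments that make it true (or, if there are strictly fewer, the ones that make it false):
is false only for:
  h=True, u=False, v=False;
  h=True, u=True, v=False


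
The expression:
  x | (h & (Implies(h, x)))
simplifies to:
x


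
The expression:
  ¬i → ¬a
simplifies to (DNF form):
i ∨ ¬a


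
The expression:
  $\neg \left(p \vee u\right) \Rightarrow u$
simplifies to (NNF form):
$p \vee u$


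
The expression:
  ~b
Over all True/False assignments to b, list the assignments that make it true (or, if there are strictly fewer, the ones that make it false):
is true only for:
  b=False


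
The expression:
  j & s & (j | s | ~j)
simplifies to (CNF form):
j & s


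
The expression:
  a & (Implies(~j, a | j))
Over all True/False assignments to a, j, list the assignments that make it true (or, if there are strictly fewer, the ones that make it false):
is true only for:
  a=True, j=False;
  a=True, j=True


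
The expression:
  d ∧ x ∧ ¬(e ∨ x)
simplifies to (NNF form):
False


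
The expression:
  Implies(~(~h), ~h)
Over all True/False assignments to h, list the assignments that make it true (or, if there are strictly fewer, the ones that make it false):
is true only for:
  h=False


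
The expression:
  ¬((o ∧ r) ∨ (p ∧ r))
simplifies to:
(¬o ∧ ¬p) ∨ ¬r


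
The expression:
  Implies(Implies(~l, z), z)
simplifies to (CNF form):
z | ~l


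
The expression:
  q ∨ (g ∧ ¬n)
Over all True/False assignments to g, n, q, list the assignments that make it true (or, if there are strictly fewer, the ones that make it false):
is false only for:
  g=False, n=False, q=False;
  g=False, n=True, q=False;
  g=True, n=True, q=False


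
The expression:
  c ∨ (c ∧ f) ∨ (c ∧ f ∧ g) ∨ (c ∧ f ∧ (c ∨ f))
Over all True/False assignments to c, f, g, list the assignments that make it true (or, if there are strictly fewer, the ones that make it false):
is true only for:
  c=True, f=False, g=False;
  c=True, f=False, g=True;
  c=True, f=True, g=False;
  c=True, f=True, g=True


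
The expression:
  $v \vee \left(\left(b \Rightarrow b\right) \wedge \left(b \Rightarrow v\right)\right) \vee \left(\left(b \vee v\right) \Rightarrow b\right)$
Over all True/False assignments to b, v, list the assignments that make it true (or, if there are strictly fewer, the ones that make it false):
is always true.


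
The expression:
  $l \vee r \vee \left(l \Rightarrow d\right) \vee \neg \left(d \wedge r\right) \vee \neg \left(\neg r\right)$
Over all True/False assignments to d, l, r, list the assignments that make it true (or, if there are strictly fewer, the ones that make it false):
is always true.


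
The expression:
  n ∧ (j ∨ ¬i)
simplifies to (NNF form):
n ∧ (j ∨ ¬i)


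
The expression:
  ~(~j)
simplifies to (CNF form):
j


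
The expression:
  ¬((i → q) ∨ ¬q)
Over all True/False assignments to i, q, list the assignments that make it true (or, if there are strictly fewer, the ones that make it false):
is never true.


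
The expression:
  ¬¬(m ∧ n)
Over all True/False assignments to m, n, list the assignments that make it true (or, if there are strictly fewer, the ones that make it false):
is true only for:
  m=True, n=True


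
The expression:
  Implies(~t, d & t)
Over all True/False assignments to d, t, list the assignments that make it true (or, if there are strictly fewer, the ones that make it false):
is true only for:
  d=False, t=True;
  d=True, t=True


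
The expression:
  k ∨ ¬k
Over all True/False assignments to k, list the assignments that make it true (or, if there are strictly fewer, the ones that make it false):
is always true.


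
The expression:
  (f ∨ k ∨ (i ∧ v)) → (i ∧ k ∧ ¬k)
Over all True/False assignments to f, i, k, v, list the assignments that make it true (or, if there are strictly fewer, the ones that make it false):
is true only for:
  f=False, i=False, k=False, v=False;
  f=False, i=False, k=False, v=True;
  f=False, i=True, k=False, v=False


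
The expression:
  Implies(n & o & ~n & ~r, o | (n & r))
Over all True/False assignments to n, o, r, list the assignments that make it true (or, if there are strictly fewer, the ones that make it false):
is always true.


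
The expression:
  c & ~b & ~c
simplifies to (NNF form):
False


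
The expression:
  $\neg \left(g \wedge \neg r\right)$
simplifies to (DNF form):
$r \vee \neg g$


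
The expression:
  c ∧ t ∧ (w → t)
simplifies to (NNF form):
c ∧ t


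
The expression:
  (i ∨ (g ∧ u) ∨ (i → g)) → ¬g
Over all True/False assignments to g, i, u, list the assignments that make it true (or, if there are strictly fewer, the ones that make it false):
is true only for:
  g=False, i=False, u=False;
  g=False, i=False, u=True;
  g=False, i=True, u=False;
  g=False, i=True, u=True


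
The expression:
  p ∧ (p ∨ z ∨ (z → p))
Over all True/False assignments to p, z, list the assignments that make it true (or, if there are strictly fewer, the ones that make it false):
is true only for:
  p=True, z=False;
  p=True, z=True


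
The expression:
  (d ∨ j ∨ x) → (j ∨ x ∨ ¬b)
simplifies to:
j ∨ x ∨ ¬b ∨ ¬d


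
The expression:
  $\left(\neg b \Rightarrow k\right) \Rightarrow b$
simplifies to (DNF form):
$b \vee \neg k$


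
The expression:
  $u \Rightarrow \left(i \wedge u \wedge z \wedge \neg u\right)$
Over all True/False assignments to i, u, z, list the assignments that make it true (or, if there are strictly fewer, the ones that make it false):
is true only for:
  i=False, u=False, z=False;
  i=False, u=False, z=True;
  i=True, u=False, z=False;
  i=True, u=False, z=True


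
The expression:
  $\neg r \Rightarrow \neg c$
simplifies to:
$r \vee \neg c$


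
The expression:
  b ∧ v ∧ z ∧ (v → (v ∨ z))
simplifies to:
b ∧ v ∧ z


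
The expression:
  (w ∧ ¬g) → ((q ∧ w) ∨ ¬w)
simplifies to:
g ∨ q ∨ ¬w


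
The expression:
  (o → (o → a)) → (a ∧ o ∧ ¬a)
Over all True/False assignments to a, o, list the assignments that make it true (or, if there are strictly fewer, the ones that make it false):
is true only for:
  a=False, o=True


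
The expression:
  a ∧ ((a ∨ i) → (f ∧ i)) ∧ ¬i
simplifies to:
False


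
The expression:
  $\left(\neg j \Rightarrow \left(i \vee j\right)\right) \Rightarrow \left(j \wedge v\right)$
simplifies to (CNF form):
$\left(j \vee \neg i\right) \wedge \left(v \vee \neg j\right)$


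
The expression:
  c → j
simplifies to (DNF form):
j ∨ ¬c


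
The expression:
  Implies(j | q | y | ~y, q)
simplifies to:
q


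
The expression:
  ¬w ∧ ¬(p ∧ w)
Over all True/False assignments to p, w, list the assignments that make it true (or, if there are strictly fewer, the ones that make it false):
is true only for:
  p=False, w=False;
  p=True, w=False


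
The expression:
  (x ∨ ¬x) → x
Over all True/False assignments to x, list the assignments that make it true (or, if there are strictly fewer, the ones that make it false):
is true only for:
  x=True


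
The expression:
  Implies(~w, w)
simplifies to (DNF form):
w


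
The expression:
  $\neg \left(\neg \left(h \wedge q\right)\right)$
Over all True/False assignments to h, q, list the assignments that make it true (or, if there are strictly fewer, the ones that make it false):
is true only for:
  h=True, q=True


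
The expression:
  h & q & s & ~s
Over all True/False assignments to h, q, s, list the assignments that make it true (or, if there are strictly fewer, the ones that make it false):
is never true.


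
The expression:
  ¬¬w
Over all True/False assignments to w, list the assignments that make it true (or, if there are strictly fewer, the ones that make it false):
is true only for:
  w=True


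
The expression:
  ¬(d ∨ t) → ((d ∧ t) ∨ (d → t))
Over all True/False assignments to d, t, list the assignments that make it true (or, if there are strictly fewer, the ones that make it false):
is always true.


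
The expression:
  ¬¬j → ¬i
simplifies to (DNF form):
¬i ∨ ¬j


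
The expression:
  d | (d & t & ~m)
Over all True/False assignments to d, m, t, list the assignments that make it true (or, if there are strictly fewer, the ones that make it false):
is true only for:
  d=True, m=False, t=False;
  d=True, m=False, t=True;
  d=True, m=True, t=False;
  d=True, m=True, t=True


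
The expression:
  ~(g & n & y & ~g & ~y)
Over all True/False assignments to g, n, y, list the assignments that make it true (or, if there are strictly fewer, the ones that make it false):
is always true.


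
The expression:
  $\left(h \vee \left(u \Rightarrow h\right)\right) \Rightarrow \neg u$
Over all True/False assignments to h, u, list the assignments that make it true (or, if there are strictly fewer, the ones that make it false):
is false only for:
  h=True, u=True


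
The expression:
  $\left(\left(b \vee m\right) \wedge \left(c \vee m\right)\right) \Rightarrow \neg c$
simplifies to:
$\left(\neg b \wedge \neg m\right) \vee \neg c$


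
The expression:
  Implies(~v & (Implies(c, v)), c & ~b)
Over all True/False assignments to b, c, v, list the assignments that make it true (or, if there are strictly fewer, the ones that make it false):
is false only for:
  b=False, c=False, v=False;
  b=True, c=False, v=False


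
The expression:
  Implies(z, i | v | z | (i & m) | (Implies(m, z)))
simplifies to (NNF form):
True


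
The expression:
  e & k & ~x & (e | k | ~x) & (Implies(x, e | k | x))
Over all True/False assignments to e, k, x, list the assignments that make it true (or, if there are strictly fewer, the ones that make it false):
is true only for:
  e=True, k=True, x=False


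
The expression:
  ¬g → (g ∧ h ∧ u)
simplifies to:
g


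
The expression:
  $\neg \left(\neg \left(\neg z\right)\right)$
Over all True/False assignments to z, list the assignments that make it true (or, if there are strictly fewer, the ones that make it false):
is true only for:
  z=False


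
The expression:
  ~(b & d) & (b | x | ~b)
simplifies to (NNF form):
~b | ~d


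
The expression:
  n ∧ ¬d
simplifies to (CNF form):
n ∧ ¬d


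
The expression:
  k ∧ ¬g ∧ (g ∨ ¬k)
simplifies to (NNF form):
False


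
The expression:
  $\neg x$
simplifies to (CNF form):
$\neg x$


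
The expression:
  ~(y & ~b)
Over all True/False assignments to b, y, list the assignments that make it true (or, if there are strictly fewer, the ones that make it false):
is false only for:
  b=False, y=True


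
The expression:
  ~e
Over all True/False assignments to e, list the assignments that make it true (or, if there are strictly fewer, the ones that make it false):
is true only for:
  e=False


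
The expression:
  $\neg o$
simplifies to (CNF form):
$\neg o$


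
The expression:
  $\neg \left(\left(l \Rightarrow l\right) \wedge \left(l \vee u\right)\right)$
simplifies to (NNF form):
$\neg l \wedge \neg u$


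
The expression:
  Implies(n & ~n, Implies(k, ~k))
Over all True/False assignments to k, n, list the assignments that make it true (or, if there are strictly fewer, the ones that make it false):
is always true.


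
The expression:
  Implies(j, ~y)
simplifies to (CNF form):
~j | ~y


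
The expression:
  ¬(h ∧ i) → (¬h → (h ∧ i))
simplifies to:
h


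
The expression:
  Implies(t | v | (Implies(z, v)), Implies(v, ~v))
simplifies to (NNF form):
~v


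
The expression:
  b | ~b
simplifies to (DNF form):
True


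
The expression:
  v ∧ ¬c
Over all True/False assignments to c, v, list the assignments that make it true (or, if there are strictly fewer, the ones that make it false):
is true only for:
  c=False, v=True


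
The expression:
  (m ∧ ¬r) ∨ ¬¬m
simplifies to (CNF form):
m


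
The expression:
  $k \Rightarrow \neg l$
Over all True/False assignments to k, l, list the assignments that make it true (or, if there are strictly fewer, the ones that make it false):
is false only for:
  k=True, l=True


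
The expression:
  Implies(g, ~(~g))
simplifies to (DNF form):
True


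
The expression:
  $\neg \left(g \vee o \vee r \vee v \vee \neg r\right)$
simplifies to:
$\text{False}$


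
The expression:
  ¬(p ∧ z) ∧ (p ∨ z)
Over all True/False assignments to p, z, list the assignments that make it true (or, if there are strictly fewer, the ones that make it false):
is true only for:
  p=False, z=True;
  p=True, z=False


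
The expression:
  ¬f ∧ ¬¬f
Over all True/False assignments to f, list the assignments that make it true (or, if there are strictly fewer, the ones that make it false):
is never true.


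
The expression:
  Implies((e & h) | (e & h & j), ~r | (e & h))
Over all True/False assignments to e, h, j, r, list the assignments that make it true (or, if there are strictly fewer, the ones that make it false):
is always true.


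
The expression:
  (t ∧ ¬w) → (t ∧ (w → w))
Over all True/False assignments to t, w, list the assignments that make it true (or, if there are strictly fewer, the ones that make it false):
is always true.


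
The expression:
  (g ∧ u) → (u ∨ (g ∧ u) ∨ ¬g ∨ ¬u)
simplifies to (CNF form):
True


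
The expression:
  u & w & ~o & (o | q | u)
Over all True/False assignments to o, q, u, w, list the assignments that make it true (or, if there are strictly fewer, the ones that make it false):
is true only for:
  o=False, q=False, u=True, w=True;
  o=False, q=True, u=True, w=True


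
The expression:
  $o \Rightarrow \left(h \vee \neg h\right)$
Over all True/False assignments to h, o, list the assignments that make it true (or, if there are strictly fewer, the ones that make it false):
is always true.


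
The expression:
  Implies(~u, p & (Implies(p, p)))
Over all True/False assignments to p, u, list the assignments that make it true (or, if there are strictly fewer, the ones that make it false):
is false only for:
  p=False, u=False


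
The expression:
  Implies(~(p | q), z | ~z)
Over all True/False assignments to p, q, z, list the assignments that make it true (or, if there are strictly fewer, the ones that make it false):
is always true.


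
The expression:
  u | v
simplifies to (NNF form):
u | v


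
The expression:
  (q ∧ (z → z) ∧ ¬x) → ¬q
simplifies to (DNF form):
x ∨ ¬q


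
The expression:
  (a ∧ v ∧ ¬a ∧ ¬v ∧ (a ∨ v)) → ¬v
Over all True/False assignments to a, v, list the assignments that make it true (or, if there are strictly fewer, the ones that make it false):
is always true.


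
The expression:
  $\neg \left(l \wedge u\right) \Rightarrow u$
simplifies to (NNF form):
$u$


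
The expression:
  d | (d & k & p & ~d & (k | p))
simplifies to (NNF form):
d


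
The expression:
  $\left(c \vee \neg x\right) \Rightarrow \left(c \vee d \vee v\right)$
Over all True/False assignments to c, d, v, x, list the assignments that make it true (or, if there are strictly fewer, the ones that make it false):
is false only for:
  c=False, d=False, v=False, x=False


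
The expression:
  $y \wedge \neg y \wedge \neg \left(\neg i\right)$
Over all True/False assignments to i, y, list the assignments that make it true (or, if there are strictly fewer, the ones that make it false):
is never true.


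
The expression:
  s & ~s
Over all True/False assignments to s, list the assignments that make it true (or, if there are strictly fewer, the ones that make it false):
is never true.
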